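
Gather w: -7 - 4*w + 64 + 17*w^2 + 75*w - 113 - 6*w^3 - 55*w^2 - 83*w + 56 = -6*w^3 - 38*w^2 - 12*w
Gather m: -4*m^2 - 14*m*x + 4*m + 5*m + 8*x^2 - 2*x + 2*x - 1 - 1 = -4*m^2 + m*(9 - 14*x) + 8*x^2 - 2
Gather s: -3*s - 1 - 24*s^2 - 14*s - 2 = -24*s^2 - 17*s - 3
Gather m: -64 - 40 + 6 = -98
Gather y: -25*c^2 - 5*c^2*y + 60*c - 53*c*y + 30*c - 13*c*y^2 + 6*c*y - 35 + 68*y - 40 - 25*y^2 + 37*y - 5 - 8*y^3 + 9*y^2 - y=-25*c^2 + 90*c - 8*y^3 + y^2*(-13*c - 16) + y*(-5*c^2 - 47*c + 104) - 80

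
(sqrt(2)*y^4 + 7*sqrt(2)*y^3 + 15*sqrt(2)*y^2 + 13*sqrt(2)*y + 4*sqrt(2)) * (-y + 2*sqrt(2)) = -sqrt(2)*y^5 - 7*sqrt(2)*y^4 + 4*y^4 - 15*sqrt(2)*y^3 + 28*y^3 - 13*sqrt(2)*y^2 + 60*y^2 - 4*sqrt(2)*y + 52*y + 16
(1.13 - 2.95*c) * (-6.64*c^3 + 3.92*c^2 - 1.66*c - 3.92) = 19.588*c^4 - 19.0672*c^3 + 9.3266*c^2 + 9.6882*c - 4.4296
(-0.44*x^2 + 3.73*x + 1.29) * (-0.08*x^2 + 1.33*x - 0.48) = 0.0352*x^4 - 0.8836*x^3 + 5.0689*x^2 - 0.0746999999999998*x - 0.6192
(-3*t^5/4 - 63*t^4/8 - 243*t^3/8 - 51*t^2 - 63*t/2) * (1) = -3*t^5/4 - 63*t^4/8 - 243*t^3/8 - 51*t^2 - 63*t/2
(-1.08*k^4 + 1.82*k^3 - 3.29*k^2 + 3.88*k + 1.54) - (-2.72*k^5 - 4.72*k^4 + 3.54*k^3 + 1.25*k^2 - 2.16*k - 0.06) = 2.72*k^5 + 3.64*k^4 - 1.72*k^3 - 4.54*k^2 + 6.04*k + 1.6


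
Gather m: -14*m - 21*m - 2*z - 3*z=-35*m - 5*z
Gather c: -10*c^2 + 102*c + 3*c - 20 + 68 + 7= -10*c^2 + 105*c + 55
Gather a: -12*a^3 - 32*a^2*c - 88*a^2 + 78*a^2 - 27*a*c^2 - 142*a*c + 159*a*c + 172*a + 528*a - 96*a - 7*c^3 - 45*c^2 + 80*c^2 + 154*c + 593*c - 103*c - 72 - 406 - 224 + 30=-12*a^3 + a^2*(-32*c - 10) + a*(-27*c^2 + 17*c + 604) - 7*c^3 + 35*c^2 + 644*c - 672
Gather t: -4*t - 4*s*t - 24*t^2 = -24*t^2 + t*(-4*s - 4)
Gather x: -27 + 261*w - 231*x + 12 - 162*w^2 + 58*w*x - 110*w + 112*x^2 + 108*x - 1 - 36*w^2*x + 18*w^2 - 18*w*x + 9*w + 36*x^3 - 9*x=-144*w^2 + 160*w + 36*x^3 + 112*x^2 + x*(-36*w^2 + 40*w - 132) - 16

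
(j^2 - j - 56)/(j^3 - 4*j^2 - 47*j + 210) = (j - 8)/(j^2 - 11*j + 30)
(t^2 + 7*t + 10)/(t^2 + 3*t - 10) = (t + 2)/(t - 2)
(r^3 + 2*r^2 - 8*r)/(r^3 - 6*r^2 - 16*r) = (-r^2 - 2*r + 8)/(-r^2 + 6*r + 16)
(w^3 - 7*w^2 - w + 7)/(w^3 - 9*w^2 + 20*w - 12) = (w^2 - 6*w - 7)/(w^2 - 8*w + 12)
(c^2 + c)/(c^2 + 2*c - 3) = c*(c + 1)/(c^2 + 2*c - 3)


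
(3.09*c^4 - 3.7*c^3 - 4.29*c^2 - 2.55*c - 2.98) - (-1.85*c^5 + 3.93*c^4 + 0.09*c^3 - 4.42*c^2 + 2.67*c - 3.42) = 1.85*c^5 - 0.84*c^4 - 3.79*c^3 + 0.13*c^2 - 5.22*c + 0.44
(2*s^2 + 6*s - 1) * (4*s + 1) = 8*s^3 + 26*s^2 + 2*s - 1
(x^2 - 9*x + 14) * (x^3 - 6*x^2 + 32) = x^5 - 15*x^4 + 68*x^3 - 52*x^2 - 288*x + 448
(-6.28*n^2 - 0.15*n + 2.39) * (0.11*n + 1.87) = -0.6908*n^3 - 11.7601*n^2 - 0.0176*n + 4.4693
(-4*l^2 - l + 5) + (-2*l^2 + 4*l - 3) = -6*l^2 + 3*l + 2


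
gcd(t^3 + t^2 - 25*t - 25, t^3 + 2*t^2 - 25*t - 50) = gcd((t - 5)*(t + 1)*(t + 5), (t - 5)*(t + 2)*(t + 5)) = t^2 - 25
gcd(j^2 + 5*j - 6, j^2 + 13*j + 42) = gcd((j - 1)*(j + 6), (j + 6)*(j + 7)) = j + 6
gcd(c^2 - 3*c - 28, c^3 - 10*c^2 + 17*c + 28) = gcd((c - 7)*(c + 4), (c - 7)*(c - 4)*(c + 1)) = c - 7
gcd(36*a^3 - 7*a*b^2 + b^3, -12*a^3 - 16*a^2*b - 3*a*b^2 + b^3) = 12*a^2 + 4*a*b - b^2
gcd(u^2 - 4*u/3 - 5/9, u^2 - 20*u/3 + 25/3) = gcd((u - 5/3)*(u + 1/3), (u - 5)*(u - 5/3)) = u - 5/3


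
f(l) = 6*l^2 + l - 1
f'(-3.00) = -35.00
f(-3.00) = 50.00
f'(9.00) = 109.00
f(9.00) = 494.00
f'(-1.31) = -14.72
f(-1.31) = 7.99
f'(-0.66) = -6.92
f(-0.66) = 0.95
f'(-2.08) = -23.96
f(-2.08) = 22.88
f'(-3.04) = -35.48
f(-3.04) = 51.41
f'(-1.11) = -12.32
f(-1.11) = 5.28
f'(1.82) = 22.84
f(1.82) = 20.69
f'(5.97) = 72.64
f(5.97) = 218.82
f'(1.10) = 14.20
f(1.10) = 7.36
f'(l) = 12*l + 1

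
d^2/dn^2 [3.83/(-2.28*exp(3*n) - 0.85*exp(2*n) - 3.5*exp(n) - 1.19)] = (-3.83*(6.84*exp(2*n) + 1.7*exp(n) + 3.5)*(13.68*exp(2*n) + 3.4*exp(n) + 7.0)*exp(n) + (78.5916*exp(2*n) + 13.022*exp(n) + 13.405)*(2.28*exp(3*n) + 0.85*exp(2*n) + 3.5*exp(n) + 1.19))*exp(n)/(2.28*exp(3*n) + 0.85*exp(2*n) + 3.5*exp(n) + 1.19)^3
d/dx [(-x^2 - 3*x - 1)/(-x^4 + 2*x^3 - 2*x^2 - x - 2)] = (-2*x^5 - 7*x^4 + 8*x^3 + x^2 + 5)/(x^8 - 4*x^7 + 8*x^6 - 6*x^5 + 4*x^4 - 4*x^3 + 9*x^2 + 4*x + 4)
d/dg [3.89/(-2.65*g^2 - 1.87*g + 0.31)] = (20.617*g + 7.2743)/(2.65*g^2 + 1.87*g - 0.31)^2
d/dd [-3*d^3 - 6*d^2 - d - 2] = -9*d^2 - 12*d - 1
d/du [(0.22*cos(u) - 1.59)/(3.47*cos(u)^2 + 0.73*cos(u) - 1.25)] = (0.7634*cos(u)^2 - 11.0346*cos(u) - 0.8857)*sin(u)/(12.0409*cos(u)^4 + 5.0662*cos(u)^3 - 8.1421*cos(u)^2 - 1.825*cos(u) + 1.5625)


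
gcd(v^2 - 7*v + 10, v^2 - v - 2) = v - 2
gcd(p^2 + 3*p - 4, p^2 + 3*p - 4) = p^2 + 3*p - 4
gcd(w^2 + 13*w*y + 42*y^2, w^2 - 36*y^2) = w + 6*y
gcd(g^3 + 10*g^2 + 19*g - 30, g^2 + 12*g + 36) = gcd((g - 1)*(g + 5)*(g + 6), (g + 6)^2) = g + 6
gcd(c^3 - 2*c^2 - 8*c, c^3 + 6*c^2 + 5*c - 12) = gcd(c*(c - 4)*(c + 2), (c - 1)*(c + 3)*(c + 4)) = 1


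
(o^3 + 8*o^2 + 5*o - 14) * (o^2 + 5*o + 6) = o^5 + 13*o^4 + 51*o^3 + 59*o^2 - 40*o - 84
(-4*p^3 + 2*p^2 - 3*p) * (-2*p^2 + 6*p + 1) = 8*p^5 - 28*p^4 + 14*p^3 - 16*p^2 - 3*p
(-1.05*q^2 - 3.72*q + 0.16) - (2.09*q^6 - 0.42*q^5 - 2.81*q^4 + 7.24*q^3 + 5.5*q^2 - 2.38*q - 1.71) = -2.09*q^6 + 0.42*q^5 + 2.81*q^4 - 7.24*q^3 - 6.55*q^2 - 1.34*q + 1.87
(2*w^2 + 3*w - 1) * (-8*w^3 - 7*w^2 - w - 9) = -16*w^5 - 38*w^4 - 15*w^3 - 14*w^2 - 26*w + 9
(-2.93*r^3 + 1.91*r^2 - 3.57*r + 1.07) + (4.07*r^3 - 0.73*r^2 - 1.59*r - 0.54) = 1.14*r^3 + 1.18*r^2 - 5.16*r + 0.53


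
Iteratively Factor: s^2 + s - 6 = (s - 2)*(s + 3)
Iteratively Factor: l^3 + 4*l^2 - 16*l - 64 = (l - 4)*(l^2 + 8*l + 16) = (l - 4)*(l + 4)*(l + 4)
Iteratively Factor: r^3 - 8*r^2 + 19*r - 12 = (r - 3)*(r^2 - 5*r + 4) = (r - 3)*(r - 1)*(r - 4)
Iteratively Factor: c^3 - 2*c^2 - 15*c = (c + 3)*(c^2 - 5*c) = c*(c + 3)*(c - 5)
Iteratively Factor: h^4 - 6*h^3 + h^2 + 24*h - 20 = (h - 1)*(h^3 - 5*h^2 - 4*h + 20) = (h - 5)*(h - 1)*(h^2 - 4) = (h - 5)*(h - 2)*(h - 1)*(h + 2)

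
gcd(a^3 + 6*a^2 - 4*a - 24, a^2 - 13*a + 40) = 1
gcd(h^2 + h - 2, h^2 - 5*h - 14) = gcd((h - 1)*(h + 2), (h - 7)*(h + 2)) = h + 2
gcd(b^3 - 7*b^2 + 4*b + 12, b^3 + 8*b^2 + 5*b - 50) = b - 2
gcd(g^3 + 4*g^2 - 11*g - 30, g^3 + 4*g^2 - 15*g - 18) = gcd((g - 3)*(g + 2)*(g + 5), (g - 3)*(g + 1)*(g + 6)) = g - 3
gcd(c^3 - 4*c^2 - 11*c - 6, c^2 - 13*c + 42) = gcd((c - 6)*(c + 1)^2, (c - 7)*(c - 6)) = c - 6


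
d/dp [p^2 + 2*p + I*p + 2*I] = 2*p + 2 + I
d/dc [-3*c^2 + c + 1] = 1 - 6*c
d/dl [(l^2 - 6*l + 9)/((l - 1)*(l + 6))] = (11*l^2 - 30*l - 9)/(l^4 + 10*l^3 + 13*l^2 - 60*l + 36)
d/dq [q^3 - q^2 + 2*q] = 3*q^2 - 2*q + 2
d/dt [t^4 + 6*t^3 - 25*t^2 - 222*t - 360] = 4*t^3 + 18*t^2 - 50*t - 222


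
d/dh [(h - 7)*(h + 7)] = 2*h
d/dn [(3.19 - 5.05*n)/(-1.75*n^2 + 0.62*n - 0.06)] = (-8.8375*n^2 + 11.165*n - 1.6748)/(3.0625*n^4 - 2.17*n^3 + 0.5944*n^2 - 0.0744*n + 0.0036)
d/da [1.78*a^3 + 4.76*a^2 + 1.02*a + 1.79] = 5.34*a^2 + 9.52*a + 1.02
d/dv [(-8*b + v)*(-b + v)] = -9*b + 2*v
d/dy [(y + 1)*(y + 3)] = 2*y + 4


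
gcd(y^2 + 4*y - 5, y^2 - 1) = y - 1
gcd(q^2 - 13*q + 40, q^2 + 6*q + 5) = 1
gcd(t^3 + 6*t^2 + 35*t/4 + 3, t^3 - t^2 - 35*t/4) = 1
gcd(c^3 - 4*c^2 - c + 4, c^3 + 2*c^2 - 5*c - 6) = c + 1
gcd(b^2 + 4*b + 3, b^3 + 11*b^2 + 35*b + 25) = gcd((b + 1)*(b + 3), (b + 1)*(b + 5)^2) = b + 1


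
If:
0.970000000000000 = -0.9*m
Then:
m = -1.08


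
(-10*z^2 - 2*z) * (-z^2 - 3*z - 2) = 10*z^4 + 32*z^3 + 26*z^2 + 4*z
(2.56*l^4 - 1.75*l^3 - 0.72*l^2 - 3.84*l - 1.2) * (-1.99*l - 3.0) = -5.0944*l^5 - 4.1975*l^4 + 6.6828*l^3 + 9.8016*l^2 + 13.908*l + 3.6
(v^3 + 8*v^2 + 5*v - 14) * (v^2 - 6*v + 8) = v^5 + 2*v^4 - 35*v^3 + 20*v^2 + 124*v - 112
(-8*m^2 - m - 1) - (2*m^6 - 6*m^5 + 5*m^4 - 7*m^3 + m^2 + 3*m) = -2*m^6 + 6*m^5 - 5*m^4 + 7*m^3 - 9*m^2 - 4*m - 1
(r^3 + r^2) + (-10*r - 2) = r^3 + r^2 - 10*r - 2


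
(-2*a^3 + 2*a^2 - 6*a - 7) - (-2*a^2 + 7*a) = -2*a^3 + 4*a^2 - 13*a - 7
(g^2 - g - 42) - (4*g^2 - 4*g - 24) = -3*g^2 + 3*g - 18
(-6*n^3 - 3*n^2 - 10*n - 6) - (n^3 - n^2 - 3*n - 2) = -7*n^3 - 2*n^2 - 7*n - 4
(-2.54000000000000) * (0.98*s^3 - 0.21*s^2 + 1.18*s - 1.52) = -2.4892*s^3 + 0.5334*s^2 - 2.9972*s + 3.8608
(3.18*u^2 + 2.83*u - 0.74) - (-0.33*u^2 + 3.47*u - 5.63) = 3.51*u^2 - 0.64*u + 4.89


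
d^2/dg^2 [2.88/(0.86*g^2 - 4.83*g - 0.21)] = (4.260096*g^2 - 23.925888*g - 2.88*(1.72*g - 4.83)*(3.44*g - 9.66) - 1.040256)/(-0.86*g^2 + 4.83*g + 0.21)^3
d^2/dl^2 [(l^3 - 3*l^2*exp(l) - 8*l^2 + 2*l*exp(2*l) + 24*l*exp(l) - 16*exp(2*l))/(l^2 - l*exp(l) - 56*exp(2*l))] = 2*(-l^6 + 115*l^5*exp(l) + 8*l^5 - 423*l^4*exp(2*l) - 1032*l^4*exp(l) - 16*l^4 + 6581*l^3*exp(3*l) + 4056*l^3*exp(2*l) + 1896*l^3*exp(l) + 16*l^3 - 4760*l^2*exp(4*l) - 72136*l^2*exp(3*l) - 7104*l^2*exp(2*l) - 1392*l^2*exp(l) + 57120*l*exp(4*l) + 115040*l*exp(3*l) + 4080*l*exp(2*l) - 85680*exp(4*l) - 27344*exp(3*l))*exp(l)/(l^6 - 3*l^5*exp(l) - 165*l^4*exp(2*l) + 335*l^3*exp(3*l) + 9240*l^2*exp(4*l) - 9408*l*exp(5*l) - 175616*exp(6*l))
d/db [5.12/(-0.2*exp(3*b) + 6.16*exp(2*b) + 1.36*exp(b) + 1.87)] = (3.072*exp(2*b) - 63.0784*exp(b) - 6.9632)*exp(b)/(-0.2*exp(3*b) + 6.16*exp(2*b) + 1.36*exp(b) + 1.87)^2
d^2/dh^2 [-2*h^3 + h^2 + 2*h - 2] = 2 - 12*h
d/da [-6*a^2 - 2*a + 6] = -12*a - 2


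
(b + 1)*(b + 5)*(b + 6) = b^3 + 12*b^2 + 41*b + 30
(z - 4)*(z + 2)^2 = z^3 - 12*z - 16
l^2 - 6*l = l*(l - 6)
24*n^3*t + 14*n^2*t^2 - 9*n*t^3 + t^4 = t*(-6*n + t)*(-4*n + t)*(n + t)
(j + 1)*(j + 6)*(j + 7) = j^3 + 14*j^2 + 55*j + 42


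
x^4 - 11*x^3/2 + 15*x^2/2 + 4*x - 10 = (x - 5/2)*(x - 2)^2*(x + 1)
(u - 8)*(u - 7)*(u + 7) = u^3 - 8*u^2 - 49*u + 392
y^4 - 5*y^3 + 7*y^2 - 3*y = y*(y - 3)*(y - 1)^2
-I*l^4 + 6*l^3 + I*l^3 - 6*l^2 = l^2*(l + 6*I)*(-I*l + I)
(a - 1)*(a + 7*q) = a^2 + 7*a*q - a - 7*q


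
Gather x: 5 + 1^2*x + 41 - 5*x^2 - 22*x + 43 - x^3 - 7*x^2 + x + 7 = -x^3 - 12*x^2 - 20*x + 96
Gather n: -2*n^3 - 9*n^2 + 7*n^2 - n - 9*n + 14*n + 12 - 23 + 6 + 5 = -2*n^3 - 2*n^2 + 4*n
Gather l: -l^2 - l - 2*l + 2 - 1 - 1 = -l^2 - 3*l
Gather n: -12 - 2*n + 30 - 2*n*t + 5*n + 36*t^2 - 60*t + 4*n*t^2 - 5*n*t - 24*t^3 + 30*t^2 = n*(4*t^2 - 7*t + 3) - 24*t^3 + 66*t^2 - 60*t + 18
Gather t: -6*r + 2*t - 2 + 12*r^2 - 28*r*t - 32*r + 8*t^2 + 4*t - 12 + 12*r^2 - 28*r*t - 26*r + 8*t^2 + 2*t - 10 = 24*r^2 - 64*r + 16*t^2 + t*(8 - 56*r) - 24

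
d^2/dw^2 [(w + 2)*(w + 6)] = 2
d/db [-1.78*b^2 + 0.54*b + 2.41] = 0.54 - 3.56*b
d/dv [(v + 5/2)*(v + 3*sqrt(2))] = 2*v + 5/2 + 3*sqrt(2)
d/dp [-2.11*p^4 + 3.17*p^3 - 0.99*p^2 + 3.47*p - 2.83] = -8.44*p^3 + 9.51*p^2 - 1.98*p + 3.47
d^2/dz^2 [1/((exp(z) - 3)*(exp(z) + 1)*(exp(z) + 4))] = (9*exp(5*z) + 22*exp(4*z) - 6*exp(3*z) + 42*exp(2*z) + 217*exp(z) - 132)*exp(z)/(exp(9*z) + 6*exp(8*z) - 21*exp(7*z) - 160*exp(6*z) + 87*exp(5*z) + 1374*exp(4*z) + 685*exp(3*z) - 3492*exp(2*z) - 4752*exp(z) - 1728)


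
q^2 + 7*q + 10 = (q + 2)*(q + 5)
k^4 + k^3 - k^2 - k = k*(k - 1)*(k + 1)^2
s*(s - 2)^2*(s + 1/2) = s^4 - 7*s^3/2 + 2*s^2 + 2*s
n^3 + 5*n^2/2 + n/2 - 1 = (n - 1/2)*(n + 1)*(n + 2)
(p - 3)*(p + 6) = p^2 + 3*p - 18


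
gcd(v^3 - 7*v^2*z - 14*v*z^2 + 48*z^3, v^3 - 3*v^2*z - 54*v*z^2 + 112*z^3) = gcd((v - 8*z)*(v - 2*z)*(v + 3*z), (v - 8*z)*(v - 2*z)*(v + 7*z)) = v^2 - 10*v*z + 16*z^2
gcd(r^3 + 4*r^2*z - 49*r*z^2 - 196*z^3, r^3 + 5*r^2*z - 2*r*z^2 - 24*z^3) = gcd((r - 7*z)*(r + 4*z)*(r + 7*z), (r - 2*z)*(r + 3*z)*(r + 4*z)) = r + 4*z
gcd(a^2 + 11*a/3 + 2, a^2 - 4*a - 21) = a + 3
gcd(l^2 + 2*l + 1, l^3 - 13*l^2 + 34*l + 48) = l + 1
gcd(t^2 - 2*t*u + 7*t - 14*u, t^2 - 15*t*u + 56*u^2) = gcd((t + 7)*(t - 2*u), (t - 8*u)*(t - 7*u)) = 1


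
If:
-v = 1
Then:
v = -1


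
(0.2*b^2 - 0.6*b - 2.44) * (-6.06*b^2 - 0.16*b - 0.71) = -1.212*b^4 + 3.604*b^3 + 14.7404*b^2 + 0.8164*b + 1.7324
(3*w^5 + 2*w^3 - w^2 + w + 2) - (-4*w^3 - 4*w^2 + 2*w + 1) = 3*w^5 + 6*w^3 + 3*w^2 - w + 1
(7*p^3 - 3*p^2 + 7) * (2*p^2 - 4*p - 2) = 14*p^5 - 34*p^4 - 2*p^3 + 20*p^2 - 28*p - 14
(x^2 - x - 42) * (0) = 0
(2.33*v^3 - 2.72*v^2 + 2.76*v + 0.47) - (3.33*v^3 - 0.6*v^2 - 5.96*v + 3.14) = -1.0*v^3 - 2.12*v^2 + 8.72*v - 2.67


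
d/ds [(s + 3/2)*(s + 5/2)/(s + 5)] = (s^2 + 10*s + 65/4)/(s^2 + 10*s + 25)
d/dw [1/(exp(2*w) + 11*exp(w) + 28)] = (-2*exp(w) - 11)*exp(w)/(exp(2*w) + 11*exp(w) + 28)^2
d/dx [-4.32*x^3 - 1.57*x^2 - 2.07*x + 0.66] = -12.96*x^2 - 3.14*x - 2.07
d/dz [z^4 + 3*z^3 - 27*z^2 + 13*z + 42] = 4*z^3 + 9*z^2 - 54*z + 13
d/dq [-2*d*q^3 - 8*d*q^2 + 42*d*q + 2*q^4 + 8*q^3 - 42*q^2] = -6*d*q^2 - 16*d*q + 42*d + 8*q^3 + 24*q^2 - 84*q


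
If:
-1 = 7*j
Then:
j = -1/7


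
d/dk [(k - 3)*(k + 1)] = 2*k - 2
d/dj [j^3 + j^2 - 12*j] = 3*j^2 + 2*j - 12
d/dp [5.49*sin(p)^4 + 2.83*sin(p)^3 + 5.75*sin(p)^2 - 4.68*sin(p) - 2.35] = (21.96*sin(p)^3 + 8.49*sin(p)^2 + 11.5*sin(p) - 4.68)*cos(p)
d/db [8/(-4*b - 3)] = 32/(4*b + 3)^2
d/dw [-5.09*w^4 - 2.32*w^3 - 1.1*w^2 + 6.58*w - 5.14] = -20.36*w^3 - 6.96*w^2 - 2.2*w + 6.58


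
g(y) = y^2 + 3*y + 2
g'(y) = 2*y + 3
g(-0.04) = 1.88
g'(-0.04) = 2.92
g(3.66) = 26.38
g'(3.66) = 10.32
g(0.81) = 5.09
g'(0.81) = 4.62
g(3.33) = 23.08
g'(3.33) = 9.66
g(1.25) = 7.31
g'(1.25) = 5.50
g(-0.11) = 1.68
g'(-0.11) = 2.78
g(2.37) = 14.73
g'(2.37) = 7.74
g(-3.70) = 4.59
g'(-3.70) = -4.40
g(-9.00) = 56.00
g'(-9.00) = -15.00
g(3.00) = 20.00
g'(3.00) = 9.00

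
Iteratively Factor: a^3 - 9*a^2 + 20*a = (a)*(a^2 - 9*a + 20) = a*(a - 4)*(a - 5)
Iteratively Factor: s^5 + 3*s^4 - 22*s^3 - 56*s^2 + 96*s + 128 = (s - 2)*(s^4 + 5*s^3 - 12*s^2 - 80*s - 64) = (s - 2)*(s + 4)*(s^3 + s^2 - 16*s - 16) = (s - 2)*(s + 4)^2*(s^2 - 3*s - 4) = (s - 2)*(s + 1)*(s + 4)^2*(s - 4)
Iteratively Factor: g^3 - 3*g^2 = (g)*(g^2 - 3*g) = g*(g - 3)*(g)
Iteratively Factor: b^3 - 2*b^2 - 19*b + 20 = (b - 5)*(b^2 + 3*b - 4) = (b - 5)*(b + 4)*(b - 1)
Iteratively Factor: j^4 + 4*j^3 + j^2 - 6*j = (j + 2)*(j^3 + 2*j^2 - 3*j) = (j - 1)*(j + 2)*(j^2 + 3*j) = j*(j - 1)*(j + 2)*(j + 3)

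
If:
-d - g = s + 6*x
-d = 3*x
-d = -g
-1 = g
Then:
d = -1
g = -1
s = 0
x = 1/3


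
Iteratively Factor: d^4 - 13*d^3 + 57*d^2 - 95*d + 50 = (d - 1)*(d^3 - 12*d^2 + 45*d - 50) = (d - 2)*(d - 1)*(d^2 - 10*d + 25) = (d - 5)*(d - 2)*(d - 1)*(d - 5)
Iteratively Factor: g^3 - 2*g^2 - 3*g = (g)*(g^2 - 2*g - 3) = g*(g - 3)*(g + 1)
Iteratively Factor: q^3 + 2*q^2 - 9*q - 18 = (q + 3)*(q^2 - q - 6) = (q + 2)*(q + 3)*(q - 3)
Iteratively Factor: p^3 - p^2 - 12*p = (p - 4)*(p^2 + 3*p) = (p - 4)*(p + 3)*(p)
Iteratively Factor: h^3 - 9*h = (h)*(h^2 - 9) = h*(h - 3)*(h + 3)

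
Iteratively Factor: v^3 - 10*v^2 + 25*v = (v - 5)*(v^2 - 5*v) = (v - 5)^2*(v)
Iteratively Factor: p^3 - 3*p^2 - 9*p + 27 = (p + 3)*(p^2 - 6*p + 9) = (p - 3)*(p + 3)*(p - 3)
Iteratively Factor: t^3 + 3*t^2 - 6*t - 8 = (t - 2)*(t^2 + 5*t + 4) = (t - 2)*(t + 4)*(t + 1)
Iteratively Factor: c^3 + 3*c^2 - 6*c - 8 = (c + 4)*(c^2 - c - 2) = (c - 2)*(c + 4)*(c + 1)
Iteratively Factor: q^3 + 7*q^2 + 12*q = (q)*(q^2 + 7*q + 12) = q*(q + 4)*(q + 3)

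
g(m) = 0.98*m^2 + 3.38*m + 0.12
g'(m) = 1.96*m + 3.38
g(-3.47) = 0.19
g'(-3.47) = -3.42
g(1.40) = 6.77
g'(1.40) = 6.12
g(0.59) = 2.46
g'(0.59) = 4.54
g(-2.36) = -2.40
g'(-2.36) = -1.25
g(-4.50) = 4.76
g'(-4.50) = -5.44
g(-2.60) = -2.04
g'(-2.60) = -1.72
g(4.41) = 34.08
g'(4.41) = 12.02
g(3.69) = 25.94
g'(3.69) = 10.61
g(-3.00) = -1.20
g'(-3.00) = -2.50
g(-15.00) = 169.92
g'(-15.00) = -26.02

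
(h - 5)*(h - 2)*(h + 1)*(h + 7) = h^4 + h^3 - 39*h^2 + 31*h + 70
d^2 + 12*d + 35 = (d + 5)*(d + 7)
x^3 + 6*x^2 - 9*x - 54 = (x - 3)*(x + 3)*(x + 6)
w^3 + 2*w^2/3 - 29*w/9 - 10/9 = (w - 5/3)*(w + 1/3)*(w + 2)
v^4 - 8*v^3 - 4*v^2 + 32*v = v*(v - 8)*(v - 2)*(v + 2)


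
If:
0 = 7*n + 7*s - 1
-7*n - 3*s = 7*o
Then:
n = 1/7 - s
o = 4*s/7 - 1/7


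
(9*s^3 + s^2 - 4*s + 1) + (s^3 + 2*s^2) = 10*s^3 + 3*s^2 - 4*s + 1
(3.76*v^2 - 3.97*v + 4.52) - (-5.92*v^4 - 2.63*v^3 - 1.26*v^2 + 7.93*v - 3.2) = 5.92*v^4 + 2.63*v^3 + 5.02*v^2 - 11.9*v + 7.72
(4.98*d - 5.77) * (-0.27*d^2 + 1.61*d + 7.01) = -1.3446*d^3 + 9.5757*d^2 + 25.6201*d - 40.4477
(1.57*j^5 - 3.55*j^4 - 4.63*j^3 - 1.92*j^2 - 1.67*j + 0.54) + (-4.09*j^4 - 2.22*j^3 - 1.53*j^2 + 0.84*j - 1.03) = 1.57*j^5 - 7.64*j^4 - 6.85*j^3 - 3.45*j^2 - 0.83*j - 0.49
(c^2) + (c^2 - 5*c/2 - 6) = 2*c^2 - 5*c/2 - 6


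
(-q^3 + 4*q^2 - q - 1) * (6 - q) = q^4 - 10*q^3 + 25*q^2 - 5*q - 6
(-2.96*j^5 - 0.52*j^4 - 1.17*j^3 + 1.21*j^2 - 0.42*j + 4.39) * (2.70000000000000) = -7.992*j^5 - 1.404*j^4 - 3.159*j^3 + 3.267*j^2 - 1.134*j + 11.853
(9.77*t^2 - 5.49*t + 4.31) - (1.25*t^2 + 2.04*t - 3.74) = 8.52*t^2 - 7.53*t + 8.05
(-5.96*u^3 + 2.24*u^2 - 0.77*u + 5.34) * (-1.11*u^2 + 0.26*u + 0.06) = 6.6156*u^5 - 4.036*u^4 + 1.0795*u^3 - 5.9932*u^2 + 1.3422*u + 0.3204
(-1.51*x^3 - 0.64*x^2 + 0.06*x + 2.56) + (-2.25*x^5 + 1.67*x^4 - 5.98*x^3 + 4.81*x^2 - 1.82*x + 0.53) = -2.25*x^5 + 1.67*x^4 - 7.49*x^3 + 4.17*x^2 - 1.76*x + 3.09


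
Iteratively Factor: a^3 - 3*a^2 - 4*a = (a - 4)*(a^2 + a) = a*(a - 4)*(a + 1)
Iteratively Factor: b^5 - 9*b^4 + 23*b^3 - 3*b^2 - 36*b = (b - 3)*(b^4 - 6*b^3 + 5*b^2 + 12*b) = (b - 3)^2*(b^3 - 3*b^2 - 4*b) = b*(b - 3)^2*(b^2 - 3*b - 4) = b*(b - 3)^2*(b + 1)*(b - 4)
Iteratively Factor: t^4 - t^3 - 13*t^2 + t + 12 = (t + 1)*(t^3 - 2*t^2 - 11*t + 12) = (t + 1)*(t + 3)*(t^2 - 5*t + 4) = (t - 1)*(t + 1)*(t + 3)*(t - 4)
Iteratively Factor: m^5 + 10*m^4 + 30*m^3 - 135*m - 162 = (m + 3)*(m^4 + 7*m^3 + 9*m^2 - 27*m - 54) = (m + 3)^2*(m^3 + 4*m^2 - 3*m - 18) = (m + 3)^3*(m^2 + m - 6) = (m - 2)*(m + 3)^3*(m + 3)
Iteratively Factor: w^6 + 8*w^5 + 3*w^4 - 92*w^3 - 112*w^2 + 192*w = (w + 4)*(w^5 + 4*w^4 - 13*w^3 - 40*w^2 + 48*w) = (w - 3)*(w + 4)*(w^4 + 7*w^3 + 8*w^2 - 16*w) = (w - 3)*(w + 4)^2*(w^3 + 3*w^2 - 4*w) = (w - 3)*(w - 1)*(w + 4)^2*(w^2 + 4*w) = (w - 3)*(w - 1)*(w + 4)^3*(w)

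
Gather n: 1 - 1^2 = 0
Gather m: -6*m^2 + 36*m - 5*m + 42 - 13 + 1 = -6*m^2 + 31*m + 30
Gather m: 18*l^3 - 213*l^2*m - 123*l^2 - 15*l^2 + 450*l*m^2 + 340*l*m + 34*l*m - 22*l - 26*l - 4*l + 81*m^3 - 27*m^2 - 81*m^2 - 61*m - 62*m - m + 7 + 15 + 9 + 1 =18*l^3 - 138*l^2 - 52*l + 81*m^3 + m^2*(450*l - 108) + m*(-213*l^2 + 374*l - 124) + 32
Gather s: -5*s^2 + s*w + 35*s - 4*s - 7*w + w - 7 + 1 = -5*s^2 + s*(w + 31) - 6*w - 6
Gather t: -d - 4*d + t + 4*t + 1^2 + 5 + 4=-5*d + 5*t + 10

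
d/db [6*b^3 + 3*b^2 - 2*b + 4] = 18*b^2 + 6*b - 2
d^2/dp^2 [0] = 0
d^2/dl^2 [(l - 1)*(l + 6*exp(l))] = 6*l*exp(l) + 6*exp(l) + 2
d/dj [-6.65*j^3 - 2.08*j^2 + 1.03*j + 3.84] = -19.95*j^2 - 4.16*j + 1.03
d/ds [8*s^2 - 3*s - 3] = 16*s - 3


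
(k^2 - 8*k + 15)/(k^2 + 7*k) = (k^2 - 8*k + 15)/(k*(k + 7))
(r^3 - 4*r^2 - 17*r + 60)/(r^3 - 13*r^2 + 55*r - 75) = (r + 4)/(r - 5)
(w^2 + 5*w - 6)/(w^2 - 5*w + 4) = (w + 6)/(w - 4)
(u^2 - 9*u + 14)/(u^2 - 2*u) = (u - 7)/u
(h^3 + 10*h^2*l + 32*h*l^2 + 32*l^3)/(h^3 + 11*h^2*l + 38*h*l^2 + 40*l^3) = (h + 4*l)/(h + 5*l)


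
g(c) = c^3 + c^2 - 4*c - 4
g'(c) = 3*c^2 + 2*c - 4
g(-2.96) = -9.33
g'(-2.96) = 16.36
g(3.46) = 35.55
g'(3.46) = 38.83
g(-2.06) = -0.26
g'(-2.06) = 4.61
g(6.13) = 239.40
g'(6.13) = 120.99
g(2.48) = 7.48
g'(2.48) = 19.41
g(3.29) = 29.28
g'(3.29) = 35.05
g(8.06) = 552.33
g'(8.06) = 207.01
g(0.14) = -4.54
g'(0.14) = -3.66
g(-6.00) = -160.00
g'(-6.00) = 92.00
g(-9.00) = -616.00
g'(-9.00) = 221.00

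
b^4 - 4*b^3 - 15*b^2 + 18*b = b*(b - 6)*(b - 1)*(b + 3)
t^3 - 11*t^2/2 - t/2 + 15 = (t - 5)*(t - 2)*(t + 3/2)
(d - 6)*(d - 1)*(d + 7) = d^3 - 43*d + 42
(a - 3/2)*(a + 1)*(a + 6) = a^3 + 11*a^2/2 - 9*a/2 - 9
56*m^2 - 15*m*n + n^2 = (-8*m + n)*(-7*m + n)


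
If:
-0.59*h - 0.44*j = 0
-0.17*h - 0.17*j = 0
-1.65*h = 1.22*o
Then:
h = 0.00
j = 0.00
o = 0.00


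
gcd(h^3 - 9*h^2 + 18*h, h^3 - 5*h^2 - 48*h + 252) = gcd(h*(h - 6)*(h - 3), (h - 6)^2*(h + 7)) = h - 6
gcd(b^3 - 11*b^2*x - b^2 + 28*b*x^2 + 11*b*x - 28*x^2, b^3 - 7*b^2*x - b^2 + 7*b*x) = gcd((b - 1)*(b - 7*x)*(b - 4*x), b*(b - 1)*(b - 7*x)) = -b^2 + 7*b*x + b - 7*x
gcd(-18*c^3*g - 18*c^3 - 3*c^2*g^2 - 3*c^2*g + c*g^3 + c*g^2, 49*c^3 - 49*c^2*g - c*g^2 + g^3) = 1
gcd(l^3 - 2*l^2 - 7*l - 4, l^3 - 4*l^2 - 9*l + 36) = l - 4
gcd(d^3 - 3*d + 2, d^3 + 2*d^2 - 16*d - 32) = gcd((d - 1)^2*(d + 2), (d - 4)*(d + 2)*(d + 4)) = d + 2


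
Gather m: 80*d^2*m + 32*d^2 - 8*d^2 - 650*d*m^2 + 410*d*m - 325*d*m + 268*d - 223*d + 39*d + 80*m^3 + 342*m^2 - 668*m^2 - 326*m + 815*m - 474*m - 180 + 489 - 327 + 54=24*d^2 + 84*d + 80*m^3 + m^2*(-650*d - 326) + m*(80*d^2 + 85*d + 15) + 36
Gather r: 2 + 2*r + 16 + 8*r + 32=10*r + 50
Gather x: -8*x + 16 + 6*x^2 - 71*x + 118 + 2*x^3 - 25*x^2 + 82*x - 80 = 2*x^3 - 19*x^2 + 3*x + 54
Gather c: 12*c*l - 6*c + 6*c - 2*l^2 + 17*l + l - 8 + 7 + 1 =12*c*l - 2*l^2 + 18*l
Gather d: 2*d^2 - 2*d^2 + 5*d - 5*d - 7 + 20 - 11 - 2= 0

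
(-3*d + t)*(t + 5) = -3*d*t - 15*d + t^2 + 5*t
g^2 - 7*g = g*(g - 7)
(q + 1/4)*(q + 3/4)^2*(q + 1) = q^4 + 11*q^3/4 + 43*q^2/16 + 69*q/64 + 9/64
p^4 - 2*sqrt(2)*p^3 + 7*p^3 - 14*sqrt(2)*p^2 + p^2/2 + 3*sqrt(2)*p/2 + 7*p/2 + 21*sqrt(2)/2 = (p + 7)*(p - 3*sqrt(2)/2)*(p - sqrt(2))*(p + sqrt(2)/2)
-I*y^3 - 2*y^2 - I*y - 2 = (y - 2*I)*(y - I)*(-I*y + 1)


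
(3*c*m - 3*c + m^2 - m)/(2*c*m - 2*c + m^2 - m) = (3*c + m)/(2*c + m)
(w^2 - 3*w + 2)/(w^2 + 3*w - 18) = (w^2 - 3*w + 2)/(w^2 + 3*w - 18)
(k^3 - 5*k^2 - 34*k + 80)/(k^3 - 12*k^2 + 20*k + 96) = (k^2 + 3*k - 10)/(k^2 - 4*k - 12)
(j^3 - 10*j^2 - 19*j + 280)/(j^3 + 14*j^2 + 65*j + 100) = (j^2 - 15*j + 56)/(j^2 + 9*j + 20)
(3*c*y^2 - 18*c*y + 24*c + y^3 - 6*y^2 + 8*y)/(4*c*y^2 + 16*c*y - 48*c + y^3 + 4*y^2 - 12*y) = (3*c*y - 12*c + y^2 - 4*y)/(4*c*y + 24*c + y^2 + 6*y)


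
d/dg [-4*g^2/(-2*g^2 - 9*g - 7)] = 4*g*(9*g + 14)/(4*g^4 + 36*g^3 + 109*g^2 + 126*g + 49)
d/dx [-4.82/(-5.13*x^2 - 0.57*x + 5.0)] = (-49.4532*x - 2.7474)/(5.13*x^2 + 0.57*x - 5.0)^2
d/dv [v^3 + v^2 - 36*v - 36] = 3*v^2 + 2*v - 36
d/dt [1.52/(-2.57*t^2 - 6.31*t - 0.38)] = (7.8128*t + 9.5912)/(2.57*t^2 + 6.31*t + 0.38)^2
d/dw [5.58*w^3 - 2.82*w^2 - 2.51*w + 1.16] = 16.74*w^2 - 5.64*w - 2.51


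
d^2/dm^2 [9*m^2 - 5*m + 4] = 18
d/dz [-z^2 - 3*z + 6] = -2*z - 3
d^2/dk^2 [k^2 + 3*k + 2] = 2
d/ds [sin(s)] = cos(s)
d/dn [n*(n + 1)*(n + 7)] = 3*n^2 + 16*n + 7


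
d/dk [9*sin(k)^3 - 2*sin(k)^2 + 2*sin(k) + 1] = (27*sin(k)^2 - 4*sin(k) + 2)*cos(k)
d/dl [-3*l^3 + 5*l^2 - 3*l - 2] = -9*l^2 + 10*l - 3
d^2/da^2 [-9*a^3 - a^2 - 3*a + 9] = -54*a - 2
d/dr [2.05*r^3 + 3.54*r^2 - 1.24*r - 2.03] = 6.15*r^2 + 7.08*r - 1.24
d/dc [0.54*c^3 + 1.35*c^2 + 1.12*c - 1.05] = 1.62*c^2 + 2.7*c + 1.12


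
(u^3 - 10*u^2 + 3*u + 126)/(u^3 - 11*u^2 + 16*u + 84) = (u + 3)/(u + 2)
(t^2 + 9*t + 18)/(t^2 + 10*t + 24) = (t + 3)/(t + 4)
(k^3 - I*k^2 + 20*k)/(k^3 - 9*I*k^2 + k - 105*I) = k*(k + 4*I)/(k^2 - 4*I*k + 21)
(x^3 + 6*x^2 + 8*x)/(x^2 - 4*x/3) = 3*(x^2 + 6*x + 8)/(3*x - 4)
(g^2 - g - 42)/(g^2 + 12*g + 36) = (g - 7)/(g + 6)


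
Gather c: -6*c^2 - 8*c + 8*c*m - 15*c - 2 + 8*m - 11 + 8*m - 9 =-6*c^2 + c*(8*m - 23) + 16*m - 22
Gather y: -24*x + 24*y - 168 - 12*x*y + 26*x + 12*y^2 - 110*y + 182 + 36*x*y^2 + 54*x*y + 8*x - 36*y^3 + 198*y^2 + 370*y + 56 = 10*x - 36*y^3 + y^2*(36*x + 210) + y*(42*x + 284) + 70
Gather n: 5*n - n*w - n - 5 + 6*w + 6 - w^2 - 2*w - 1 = n*(4 - w) - w^2 + 4*w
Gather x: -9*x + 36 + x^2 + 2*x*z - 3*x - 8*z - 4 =x^2 + x*(2*z - 12) - 8*z + 32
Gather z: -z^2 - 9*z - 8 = -z^2 - 9*z - 8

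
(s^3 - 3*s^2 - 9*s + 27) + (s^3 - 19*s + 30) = 2*s^3 - 3*s^2 - 28*s + 57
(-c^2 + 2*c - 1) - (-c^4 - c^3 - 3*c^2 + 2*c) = c^4 + c^3 + 2*c^2 - 1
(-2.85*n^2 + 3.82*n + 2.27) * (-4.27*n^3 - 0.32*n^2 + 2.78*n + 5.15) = 12.1695*n^5 - 15.3994*n^4 - 18.8383*n^3 - 4.7843*n^2 + 25.9836*n + 11.6905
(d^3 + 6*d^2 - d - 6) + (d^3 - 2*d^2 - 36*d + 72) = 2*d^3 + 4*d^2 - 37*d + 66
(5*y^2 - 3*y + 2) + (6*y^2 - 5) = 11*y^2 - 3*y - 3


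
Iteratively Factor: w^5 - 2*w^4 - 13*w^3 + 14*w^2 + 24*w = (w)*(w^4 - 2*w^3 - 13*w^2 + 14*w + 24) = w*(w - 2)*(w^3 - 13*w - 12) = w*(w - 2)*(w + 3)*(w^2 - 3*w - 4) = w*(w - 2)*(w + 1)*(w + 3)*(w - 4)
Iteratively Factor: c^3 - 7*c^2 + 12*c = (c)*(c^2 - 7*c + 12) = c*(c - 4)*(c - 3)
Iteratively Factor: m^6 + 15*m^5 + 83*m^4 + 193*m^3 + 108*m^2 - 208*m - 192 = (m - 1)*(m^5 + 16*m^4 + 99*m^3 + 292*m^2 + 400*m + 192) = (m - 1)*(m + 4)*(m^4 + 12*m^3 + 51*m^2 + 88*m + 48) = (m - 1)*(m + 3)*(m + 4)*(m^3 + 9*m^2 + 24*m + 16) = (m - 1)*(m + 1)*(m + 3)*(m + 4)*(m^2 + 8*m + 16) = (m - 1)*(m + 1)*(m + 3)*(m + 4)^2*(m + 4)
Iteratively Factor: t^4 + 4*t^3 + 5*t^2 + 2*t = (t + 2)*(t^3 + 2*t^2 + t) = (t + 1)*(t + 2)*(t^2 + t) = t*(t + 1)*(t + 2)*(t + 1)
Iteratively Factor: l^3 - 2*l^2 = (l)*(l^2 - 2*l) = l*(l - 2)*(l)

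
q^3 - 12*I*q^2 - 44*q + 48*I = (q - 6*I)*(q - 4*I)*(q - 2*I)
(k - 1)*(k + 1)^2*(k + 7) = k^4 + 8*k^3 + 6*k^2 - 8*k - 7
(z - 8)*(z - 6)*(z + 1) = z^3 - 13*z^2 + 34*z + 48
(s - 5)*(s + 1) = s^2 - 4*s - 5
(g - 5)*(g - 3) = g^2 - 8*g + 15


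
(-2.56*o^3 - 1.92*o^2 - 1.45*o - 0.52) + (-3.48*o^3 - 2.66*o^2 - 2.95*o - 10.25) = -6.04*o^3 - 4.58*o^2 - 4.4*o - 10.77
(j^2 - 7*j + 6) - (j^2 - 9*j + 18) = 2*j - 12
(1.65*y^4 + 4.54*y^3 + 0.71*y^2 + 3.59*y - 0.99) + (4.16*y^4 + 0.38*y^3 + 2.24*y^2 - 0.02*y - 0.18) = 5.81*y^4 + 4.92*y^3 + 2.95*y^2 + 3.57*y - 1.17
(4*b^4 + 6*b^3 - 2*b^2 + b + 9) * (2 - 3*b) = -12*b^5 - 10*b^4 + 18*b^3 - 7*b^2 - 25*b + 18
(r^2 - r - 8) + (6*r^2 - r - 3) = 7*r^2 - 2*r - 11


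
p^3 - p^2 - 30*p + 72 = (p - 4)*(p - 3)*(p + 6)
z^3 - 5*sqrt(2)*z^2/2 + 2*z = z*(z - 2*sqrt(2))*(z - sqrt(2)/2)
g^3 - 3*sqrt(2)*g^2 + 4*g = g*(g - 2*sqrt(2))*(g - sqrt(2))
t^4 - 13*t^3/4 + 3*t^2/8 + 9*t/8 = t*(t - 3)*(t - 3/4)*(t + 1/2)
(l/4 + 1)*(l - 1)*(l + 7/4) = l^3/4 + 19*l^2/16 + 5*l/16 - 7/4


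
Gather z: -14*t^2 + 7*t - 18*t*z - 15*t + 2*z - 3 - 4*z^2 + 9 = -14*t^2 - 8*t - 4*z^2 + z*(2 - 18*t) + 6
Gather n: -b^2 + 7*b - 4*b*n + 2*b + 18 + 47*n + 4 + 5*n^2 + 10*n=-b^2 + 9*b + 5*n^2 + n*(57 - 4*b) + 22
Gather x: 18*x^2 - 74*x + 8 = 18*x^2 - 74*x + 8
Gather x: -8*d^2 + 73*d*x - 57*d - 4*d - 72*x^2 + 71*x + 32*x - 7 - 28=-8*d^2 - 61*d - 72*x^2 + x*(73*d + 103) - 35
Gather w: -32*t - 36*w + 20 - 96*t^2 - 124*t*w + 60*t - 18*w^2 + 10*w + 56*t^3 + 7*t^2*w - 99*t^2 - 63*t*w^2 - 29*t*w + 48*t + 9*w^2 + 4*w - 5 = 56*t^3 - 195*t^2 + 76*t + w^2*(-63*t - 9) + w*(7*t^2 - 153*t - 22) + 15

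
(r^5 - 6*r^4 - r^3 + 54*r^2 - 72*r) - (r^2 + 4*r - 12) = r^5 - 6*r^4 - r^3 + 53*r^2 - 76*r + 12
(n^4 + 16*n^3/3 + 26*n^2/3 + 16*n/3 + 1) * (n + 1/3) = n^5 + 17*n^4/3 + 94*n^3/9 + 74*n^2/9 + 25*n/9 + 1/3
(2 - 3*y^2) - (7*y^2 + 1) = 1 - 10*y^2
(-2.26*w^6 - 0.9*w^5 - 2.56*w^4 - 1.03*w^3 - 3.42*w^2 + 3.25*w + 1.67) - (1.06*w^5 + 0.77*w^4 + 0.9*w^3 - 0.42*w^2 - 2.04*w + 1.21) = -2.26*w^6 - 1.96*w^5 - 3.33*w^4 - 1.93*w^3 - 3.0*w^2 + 5.29*w + 0.46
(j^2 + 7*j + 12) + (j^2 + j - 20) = 2*j^2 + 8*j - 8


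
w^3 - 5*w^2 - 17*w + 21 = (w - 7)*(w - 1)*(w + 3)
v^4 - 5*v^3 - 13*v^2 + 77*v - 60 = (v - 5)*(v - 3)*(v - 1)*(v + 4)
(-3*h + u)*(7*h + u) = -21*h^2 + 4*h*u + u^2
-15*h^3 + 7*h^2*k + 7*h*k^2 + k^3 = (-h + k)*(3*h + k)*(5*h + k)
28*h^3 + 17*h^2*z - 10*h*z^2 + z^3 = (-7*h + z)*(-4*h + z)*(h + z)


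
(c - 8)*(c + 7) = c^2 - c - 56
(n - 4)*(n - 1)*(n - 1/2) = n^3 - 11*n^2/2 + 13*n/2 - 2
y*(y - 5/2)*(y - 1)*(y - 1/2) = y^4 - 4*y^3 + 17*y^2/4 - 5*y/4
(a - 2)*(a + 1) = a^2 - a - 2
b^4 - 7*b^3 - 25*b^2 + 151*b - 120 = (b - 8)*(b - 3)*(b - 1)*(b + 5)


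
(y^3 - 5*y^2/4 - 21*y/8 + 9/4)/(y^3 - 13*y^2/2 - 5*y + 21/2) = (4*y^2 - 11*y + 6)/(4*(y^2 - 8*y + 7))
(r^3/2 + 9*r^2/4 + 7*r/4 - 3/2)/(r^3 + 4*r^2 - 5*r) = (2*r^3 + 9*r^2 + 7*r - 6)/(4*r*(r^2 + 4*r - 5))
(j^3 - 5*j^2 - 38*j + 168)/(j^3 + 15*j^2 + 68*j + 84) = (j^2 - 11*j + 28)/(j^2 + 9*j + 14)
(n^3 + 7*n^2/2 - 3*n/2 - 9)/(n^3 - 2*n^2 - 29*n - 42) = (n - 3/2)/(n - 7)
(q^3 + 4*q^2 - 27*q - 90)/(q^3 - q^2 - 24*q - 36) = (q^2 + q - 30)/(q^2 - 4*q - 12)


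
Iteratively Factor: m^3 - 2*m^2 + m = (m - 1)*(m^2 - m) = (m - 1)^2*(m)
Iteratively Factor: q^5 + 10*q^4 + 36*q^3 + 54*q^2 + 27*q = (q + 1)*(q^4 + 9*q^3 + 27*q^2 + 27*q) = (q + 1)*(q + 3)*(q^3 + 6*q^2 + 9*q) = (q + 1)*(q + 3)^2*(q^2 + 3*q) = q*(q + 1)*(q + 3)^2*(q + 3)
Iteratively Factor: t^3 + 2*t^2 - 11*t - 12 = (t - 3)*(t^2 + 5*t + 4) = (t - 3)*(t + 4)*(t + 1)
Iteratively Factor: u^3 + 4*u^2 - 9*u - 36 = (u + 4)*(u^2 - 9) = (u + 3)*(u + 4)*(u - 3)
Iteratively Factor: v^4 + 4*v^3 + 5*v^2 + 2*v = (v + 1)*(v^3 + 3*v^2 + 2*v) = v*(v + 1)*(v^2 + 3*v + 2) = v*(v + 1)*(v + 2)*(v + 1)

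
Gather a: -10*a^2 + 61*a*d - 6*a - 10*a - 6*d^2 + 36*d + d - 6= -10*a^2 + a*(61*d - 16) - 6*d^2 + 37*d - 6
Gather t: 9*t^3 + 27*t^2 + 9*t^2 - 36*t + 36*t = 9*t^3 + 36*t^2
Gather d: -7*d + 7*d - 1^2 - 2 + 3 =0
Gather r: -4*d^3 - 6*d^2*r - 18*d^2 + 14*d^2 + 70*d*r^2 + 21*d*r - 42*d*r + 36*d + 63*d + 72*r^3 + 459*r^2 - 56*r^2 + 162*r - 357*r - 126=-4*d^3 - 4*d^2 + 99*d + 72*r^3 + r^2*(70*d + 403) + r*(-6*d^2 - 21*d - 195) - 126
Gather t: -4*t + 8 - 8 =-4*t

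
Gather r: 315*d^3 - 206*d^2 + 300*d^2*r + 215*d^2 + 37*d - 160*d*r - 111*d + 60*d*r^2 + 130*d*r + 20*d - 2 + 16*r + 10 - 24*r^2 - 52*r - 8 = 315*d^3 + 9*d^2 - 54*d + r^2*(60*d - 24) + r*(300*d^2 - 30*d - 36)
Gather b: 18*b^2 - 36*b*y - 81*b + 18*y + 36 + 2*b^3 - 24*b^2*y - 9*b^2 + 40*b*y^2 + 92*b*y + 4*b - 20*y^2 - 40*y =2*b^3 + b^2*(9 - 24*y) + b*(40*y^2 + 56*y - 77) - 20*y^2 - 22*y + 36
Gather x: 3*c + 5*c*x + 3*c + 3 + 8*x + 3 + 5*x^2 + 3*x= 6*c + 5*x^2 + x*(5*c + 11) + 6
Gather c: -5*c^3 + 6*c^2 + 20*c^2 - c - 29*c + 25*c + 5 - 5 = -5*c^3 + 26*c^2 - 5*c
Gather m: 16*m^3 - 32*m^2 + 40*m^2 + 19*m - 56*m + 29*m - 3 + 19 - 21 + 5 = 16*m^3 + 8*m^2 - 8*m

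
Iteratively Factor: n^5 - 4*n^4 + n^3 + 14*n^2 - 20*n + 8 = (n + 2)*(n^4 - 6*n^3 + 13*n^2 - 12*n + 4) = (n - 2)*(n + 2)*(n^3 - 4*n^2 + 5*n - 2) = (n - 2)*(n - 1)*(n + 2)*(n^2 - 3*n + 2) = (n - 2)*(n - 1)^2*(n + 2)*(n - 2)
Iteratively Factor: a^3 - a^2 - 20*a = (a + 4)*(a^2 - 5*a) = a*(a + 4)*(a - 5)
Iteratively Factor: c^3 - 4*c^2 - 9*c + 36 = (c - 3)*(c^2 - c - 12) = (c - 4)*(c - 3)*(c + 3)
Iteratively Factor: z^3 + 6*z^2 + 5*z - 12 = (z + 3)*(z^2 + 3*z - 4) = (z + 3)*(z + 4)*(z - 1)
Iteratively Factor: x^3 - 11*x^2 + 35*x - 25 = (x - 1)*(x^2 - 10*x + 25) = (x - 5)*(x - 1)*(x - 5)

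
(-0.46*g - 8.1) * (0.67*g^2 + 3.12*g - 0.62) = -0.3082*g^3 - 6.8622*g^2 - 24.9868*g + 5.022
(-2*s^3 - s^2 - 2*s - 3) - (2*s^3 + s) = -4*s^3 - s^2 - 3*s - 3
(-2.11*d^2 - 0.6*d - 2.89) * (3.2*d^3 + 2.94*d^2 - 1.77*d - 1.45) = -6.752*d^5 - 8.1234*d^4 - 7.2773*d^3 - 4.3751*d^2 + 5.9853*d + 4.1905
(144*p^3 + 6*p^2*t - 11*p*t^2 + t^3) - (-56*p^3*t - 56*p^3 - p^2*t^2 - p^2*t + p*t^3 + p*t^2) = 56*p^3*t + 200*p^3 + p^2*t^2 + 7*p^2*t - p*t^3 - 12*p*t^2 + t^3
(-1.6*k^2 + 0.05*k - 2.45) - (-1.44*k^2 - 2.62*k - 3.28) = -0.16*k^2 + 2.67*k + 0.83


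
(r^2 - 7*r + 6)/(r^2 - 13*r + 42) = (r - 1)/(r - 7)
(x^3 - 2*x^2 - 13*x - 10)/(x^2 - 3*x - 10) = x + 1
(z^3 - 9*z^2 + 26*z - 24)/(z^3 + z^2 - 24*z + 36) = (z - 4)/(z + 6)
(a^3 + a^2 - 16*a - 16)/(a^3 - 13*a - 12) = (a + 4)/(a + 3)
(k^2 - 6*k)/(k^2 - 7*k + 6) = k/(k - 1)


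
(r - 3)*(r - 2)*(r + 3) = r^3 - 2*r^2 - 9*r + 18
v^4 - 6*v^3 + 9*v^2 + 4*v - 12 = (v - 3)*(v - 2)^2*(v + 1)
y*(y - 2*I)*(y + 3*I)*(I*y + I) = I*y^4 - y^3 + I*y^3 - y^2 + 6*I*y^2 + 6*I*y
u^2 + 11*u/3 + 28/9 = (u + 4/3)*(u + 7/3)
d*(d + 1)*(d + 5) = d^3 + 6*d^2 + 5*d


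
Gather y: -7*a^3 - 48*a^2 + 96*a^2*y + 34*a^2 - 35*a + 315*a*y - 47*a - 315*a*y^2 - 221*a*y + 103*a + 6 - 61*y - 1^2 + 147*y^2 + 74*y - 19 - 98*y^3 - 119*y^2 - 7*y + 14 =-7*a^3 - 14*a^2 + 21*a - 98*y^3 + y^2*(28 - 315*a) + y*(96*a^2 + 94*a + 6)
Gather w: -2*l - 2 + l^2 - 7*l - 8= l^2 - 9*l - 10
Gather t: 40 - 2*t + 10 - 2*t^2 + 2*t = 50 - 2*t^2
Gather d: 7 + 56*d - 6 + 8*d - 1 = 64*d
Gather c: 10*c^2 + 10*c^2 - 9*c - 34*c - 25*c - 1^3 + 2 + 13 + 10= 20*c^2 - 68*c + 24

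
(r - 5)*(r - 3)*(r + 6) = r^3 - 2*r^2 - 33*r + 90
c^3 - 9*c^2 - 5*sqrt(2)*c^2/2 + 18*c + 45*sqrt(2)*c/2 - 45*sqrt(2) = (c - 6)*(c - 3)*(c - 5*sqrt(2)/2)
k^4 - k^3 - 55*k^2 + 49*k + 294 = (k - 7)*(k - 3)*(k + 2)*(k + 7)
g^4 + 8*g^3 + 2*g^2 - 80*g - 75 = (g - 3)*(g + 1)*(g + 5)^2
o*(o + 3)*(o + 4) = o^3 + 7*o^2 + 12*o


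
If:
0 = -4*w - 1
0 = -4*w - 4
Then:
No Solution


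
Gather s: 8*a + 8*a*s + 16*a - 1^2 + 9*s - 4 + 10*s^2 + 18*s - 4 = 24*a + 10*s^2 + s*(8*a + 27) - 9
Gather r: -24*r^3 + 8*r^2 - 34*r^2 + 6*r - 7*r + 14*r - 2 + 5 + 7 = -24*r^3 - 26*r^2 + 13*r + 10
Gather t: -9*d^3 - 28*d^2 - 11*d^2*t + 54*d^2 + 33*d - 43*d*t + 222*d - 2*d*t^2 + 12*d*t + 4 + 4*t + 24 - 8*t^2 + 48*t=-9*d^3 + 26*d^2 + 255*d + t^2*(-2*d - 8) + t*(-11*d^2 - 31*d + 52) + 28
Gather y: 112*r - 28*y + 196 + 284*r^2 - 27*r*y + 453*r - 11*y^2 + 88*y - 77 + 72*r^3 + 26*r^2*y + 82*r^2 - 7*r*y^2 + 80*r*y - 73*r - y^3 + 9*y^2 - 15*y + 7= 72*r^3 + 366*r^2 + 492*r - y^3 + y^2*(-7*r - 2) + y*(26*r^2 + 53*r + 45) + 126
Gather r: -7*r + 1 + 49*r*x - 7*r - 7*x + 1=r*(49*x - 14) - 7*x + 2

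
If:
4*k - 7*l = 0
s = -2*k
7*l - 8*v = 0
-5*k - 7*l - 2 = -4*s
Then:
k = -2/17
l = -8/119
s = 4/17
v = -1/17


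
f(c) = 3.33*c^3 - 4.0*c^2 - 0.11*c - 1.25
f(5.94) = 554.88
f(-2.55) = -82.20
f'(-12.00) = 1534.45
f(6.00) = 573.37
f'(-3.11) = 121.39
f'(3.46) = 91.81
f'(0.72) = -0.69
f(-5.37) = -631.67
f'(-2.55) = 85.25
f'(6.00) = 311.53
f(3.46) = 88.42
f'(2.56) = 44.88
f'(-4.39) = 227.54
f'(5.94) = 304.85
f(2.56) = 28.12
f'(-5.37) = 330.93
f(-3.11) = -139.76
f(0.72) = -2.16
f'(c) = 9.99*c^2 - 8.0*c - 0.11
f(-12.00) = -6330.17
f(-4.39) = -359.59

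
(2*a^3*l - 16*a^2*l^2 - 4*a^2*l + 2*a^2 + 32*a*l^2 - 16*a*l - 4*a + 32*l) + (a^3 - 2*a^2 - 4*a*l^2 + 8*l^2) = 2*a^3*l + a^3 - 16*a^2*l^2 - 4*a^2*l + 28*a*l^2 - 16*a*l - 4*a + 8*l^2 + 32*l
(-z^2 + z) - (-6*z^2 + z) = 5*z^2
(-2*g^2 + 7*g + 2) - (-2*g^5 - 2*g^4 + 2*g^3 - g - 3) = 2*g^5 + 2*g^4 - 2*g^3 - 2*g^2 + 8*g + 5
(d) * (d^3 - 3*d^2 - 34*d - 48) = d^4 - 3*d^3 - 34*d^2 - 48*d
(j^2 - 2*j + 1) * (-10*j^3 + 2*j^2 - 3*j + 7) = -10*j^5 + 22*j^4 - 17*j^3 + 15*j^2 - 17*j + 7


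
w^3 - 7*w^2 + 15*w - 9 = (w - 3)^2*(w - 1)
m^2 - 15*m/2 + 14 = (m - 4)*(m - 7/2)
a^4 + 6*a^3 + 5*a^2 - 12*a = a*(a - 1)*(a + 3)*(a + 4)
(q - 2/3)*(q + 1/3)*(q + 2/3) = q^3 + q^2/3 - 4*q/9 - 4/27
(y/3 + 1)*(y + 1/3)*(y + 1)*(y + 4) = y^4/3 + 25*y^3/9 + 65*y^2/9 + 55*y/9 + 4/3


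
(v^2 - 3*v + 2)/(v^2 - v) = (v - 2)/v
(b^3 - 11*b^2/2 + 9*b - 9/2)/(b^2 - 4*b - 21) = (-2*b^3 + 11*b^2 - 18*b + 9)/(2*(-b^2 + 4*b + 21))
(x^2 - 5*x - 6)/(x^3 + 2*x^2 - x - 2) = (x - 6)/(x^2 + x - 2)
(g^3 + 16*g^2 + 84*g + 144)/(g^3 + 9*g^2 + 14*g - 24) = (g + 6)/(g - 1)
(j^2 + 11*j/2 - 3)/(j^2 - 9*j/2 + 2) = (j + 6)/(j - 4)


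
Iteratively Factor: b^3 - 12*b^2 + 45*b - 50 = (b - 5)*(b^2 - 7*b + 10) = (b - 5)*(b - 2)*(b - 5)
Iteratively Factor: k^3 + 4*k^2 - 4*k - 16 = (k + 2)*(k^2 + 2*k - 8) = (k + 2)*(k + 4)*(k - 2)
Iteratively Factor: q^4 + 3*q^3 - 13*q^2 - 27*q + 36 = (q + 3)*(q^3 - 13*q + 12) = (q - 1)*(q + 3)*(q^2 + q - 12) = (q - 3)*(q - 1)*(q + 3)*(q + 4)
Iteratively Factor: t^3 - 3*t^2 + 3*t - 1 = (t - 1)*(t^2 - 2*t + 1) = (t - 1)^2*(t - 1)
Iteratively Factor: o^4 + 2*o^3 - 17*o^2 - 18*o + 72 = (o + 4)*(o^3 - 2*o^2 - 9*o + 18) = (o - 2)*(o + 4)*(o^2 - 9) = (o - 2)*(o + 3)*(o + 4)*(o - 3)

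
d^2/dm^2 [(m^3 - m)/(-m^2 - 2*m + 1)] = 4*(-2*m^3 + 3*m^2 + 1)/(m^6 + 6*m^5 + 9*m^4 - 4*m^3 - 9*m^2 + 6*m - 1)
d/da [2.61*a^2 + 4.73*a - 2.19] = 5.22*a + 4.73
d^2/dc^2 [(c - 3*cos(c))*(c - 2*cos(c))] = 5*c*cos(c) + 24*sin(c)^2 + 10*sin(c) - 10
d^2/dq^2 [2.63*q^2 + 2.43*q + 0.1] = 5.26000000000000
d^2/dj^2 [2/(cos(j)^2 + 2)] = 4*(-2*sin(j)^4 - 3*sin(j)^2 + 3)/(cos(j)^2 + 2)^3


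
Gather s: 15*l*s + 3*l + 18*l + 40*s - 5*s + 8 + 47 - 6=21*l + s*(15*l + 35) + 49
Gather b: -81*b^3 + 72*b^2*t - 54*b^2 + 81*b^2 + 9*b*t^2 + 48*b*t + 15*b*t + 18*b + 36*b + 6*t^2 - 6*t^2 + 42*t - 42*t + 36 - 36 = -81*b^3 + b^2*(72*t + 27) + b*(9*t^2 + 63*t + 54)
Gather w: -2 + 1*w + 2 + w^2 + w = w^2 + 2*w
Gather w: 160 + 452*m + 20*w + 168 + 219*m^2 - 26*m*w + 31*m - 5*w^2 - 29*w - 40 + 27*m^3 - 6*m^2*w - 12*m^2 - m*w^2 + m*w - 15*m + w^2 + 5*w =27*m^3 + 207*m^2 + 468*m + w^2*(-m - 4) + w*(-6*m^2 - 25*m - 4) + 288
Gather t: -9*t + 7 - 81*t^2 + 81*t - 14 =-81*t^2 + 72*t - 7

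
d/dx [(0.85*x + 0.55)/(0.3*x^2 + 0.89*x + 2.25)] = (-0.255*x^2 - 0.33*x + 1.423)/(0.09*x^4 + 0.534*x^3 + 2.1421*x^2 + 4.005*x + 5.0625)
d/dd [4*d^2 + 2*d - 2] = 8*d + 2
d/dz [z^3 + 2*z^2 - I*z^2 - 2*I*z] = 3*z^2 + 2*z*(2 - I) - 2*I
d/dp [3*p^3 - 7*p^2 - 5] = p*(9*p - 14)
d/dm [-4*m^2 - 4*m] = -8*m - 4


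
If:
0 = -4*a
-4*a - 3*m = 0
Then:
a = 0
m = 0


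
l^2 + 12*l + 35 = (l + 5)*(l + 7)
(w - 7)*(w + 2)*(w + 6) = w^3 + w^2 - 44*w - 84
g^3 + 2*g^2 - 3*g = g*(g - 1)*(g + 3)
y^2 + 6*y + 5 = (y + 1)*(y + 5)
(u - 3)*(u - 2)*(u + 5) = u^3 - 19*u + 30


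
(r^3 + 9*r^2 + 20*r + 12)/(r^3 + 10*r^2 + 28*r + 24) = (r + 1)/(r + 2)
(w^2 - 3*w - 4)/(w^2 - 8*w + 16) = (w + 1)/(w - 4)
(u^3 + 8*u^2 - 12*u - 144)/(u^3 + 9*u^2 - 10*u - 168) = (u + 6)/(u + 7)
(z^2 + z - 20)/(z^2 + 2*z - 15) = (z - 4)/(z - 3)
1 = 1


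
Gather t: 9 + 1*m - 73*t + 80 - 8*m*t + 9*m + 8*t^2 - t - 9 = 10*m + 8*t^2 + t*(-8*m - 74) + 80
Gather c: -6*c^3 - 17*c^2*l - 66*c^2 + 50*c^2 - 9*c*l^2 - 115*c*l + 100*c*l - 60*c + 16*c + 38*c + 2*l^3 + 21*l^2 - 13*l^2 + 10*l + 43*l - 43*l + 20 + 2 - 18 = -6*c^3 + c^2*(-17*l - 16) + c*(-9*l^2 - 15*l - 6) + 2*l^3 + 8*l^2 + 10*l + 4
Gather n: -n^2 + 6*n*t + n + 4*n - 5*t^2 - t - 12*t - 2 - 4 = -n^2 + n*(6*t + 5) - 5*t^2 - 13*t - 6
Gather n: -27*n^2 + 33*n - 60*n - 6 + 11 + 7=-27*n^2 - 27*n + 12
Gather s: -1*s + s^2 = s^2 - s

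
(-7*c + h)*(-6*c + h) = 42*c^2 - 13*c*h + h^2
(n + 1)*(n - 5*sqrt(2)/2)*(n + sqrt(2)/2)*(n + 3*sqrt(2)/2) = n^4 - sqrt(2)*n^3/2 + n^3 - 17*n^2/2 - sqrt(2)*n^2/2 - 17*n/2 - 15*sqrt(2)*n/4 - 15*sqrt(2)/4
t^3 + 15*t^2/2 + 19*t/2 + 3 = (t + 1/2)*(t + 1)*(t + 6)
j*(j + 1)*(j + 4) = j^3 + 5*j^2 + 4*j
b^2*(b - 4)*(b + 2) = b^4 - 2*b^3 - 8*b^2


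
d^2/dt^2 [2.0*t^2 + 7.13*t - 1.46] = 4.00000000000000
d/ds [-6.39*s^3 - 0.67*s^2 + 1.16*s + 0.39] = -19.17*s^2 - 1.34*s + 1.16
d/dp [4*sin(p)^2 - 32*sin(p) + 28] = 8*(sin(p) - 4)*cos(p)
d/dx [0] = 0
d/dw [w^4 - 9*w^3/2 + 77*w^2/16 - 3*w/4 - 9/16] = 4*w^3 - 27*w^2/2 + 77*w/8 - 3/4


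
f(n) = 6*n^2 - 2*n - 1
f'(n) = 12*n - 2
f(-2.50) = 41.50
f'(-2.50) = -32.00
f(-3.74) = 90.41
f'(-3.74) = -46.88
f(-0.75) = 3.88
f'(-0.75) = -11.00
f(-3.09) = 62.47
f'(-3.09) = -39.08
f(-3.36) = 73.46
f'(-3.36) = -42.32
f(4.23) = 97.90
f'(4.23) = 48.76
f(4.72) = 123.23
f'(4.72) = 54.64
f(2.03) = 19.67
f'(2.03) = 22.36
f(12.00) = 839.00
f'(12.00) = 142.00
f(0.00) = -1.00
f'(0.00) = -2.00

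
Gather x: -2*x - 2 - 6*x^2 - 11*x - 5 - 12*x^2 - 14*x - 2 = -18*x^2 - 27*x - 9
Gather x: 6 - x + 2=8 - x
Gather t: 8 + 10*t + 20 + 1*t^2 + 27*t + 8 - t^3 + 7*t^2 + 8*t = -t^3 + 8*t^2 + 45*t + 36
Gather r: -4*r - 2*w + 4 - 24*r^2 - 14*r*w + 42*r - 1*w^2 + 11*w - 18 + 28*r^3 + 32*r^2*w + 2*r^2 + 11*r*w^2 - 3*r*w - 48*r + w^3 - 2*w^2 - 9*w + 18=28*r^3 + r^2*(32*w - 22) + r*(11*w^2 - 17*w - 10) + w^3 - 3*w^2 + 4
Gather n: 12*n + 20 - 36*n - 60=-24*n - 40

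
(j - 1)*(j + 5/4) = j^2 + j/4 - 5/4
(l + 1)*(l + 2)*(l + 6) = l^3 + 9*l^2 + 20*l + 12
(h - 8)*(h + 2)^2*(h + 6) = h^4 + 2*h^3 - 52*h^2 - 200*h - 192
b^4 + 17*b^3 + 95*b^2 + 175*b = b*(b + 5)^2*(b + 7)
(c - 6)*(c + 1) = c^2 - 5*c - 6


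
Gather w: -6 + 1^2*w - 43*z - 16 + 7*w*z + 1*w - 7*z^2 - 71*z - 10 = w*(7*z + 2) - 7*z^2 - 114*z - 32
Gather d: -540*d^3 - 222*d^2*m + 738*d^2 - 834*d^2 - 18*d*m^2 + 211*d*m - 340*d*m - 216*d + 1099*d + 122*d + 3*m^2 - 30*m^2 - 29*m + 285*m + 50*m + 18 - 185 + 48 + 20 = -540*d^3 + d^2*(-222*m - 96) + d*(-18*m^2 - 129*m + 1005) - 27*m^2 + 306*m - 99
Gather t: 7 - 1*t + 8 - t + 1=16 - 2*t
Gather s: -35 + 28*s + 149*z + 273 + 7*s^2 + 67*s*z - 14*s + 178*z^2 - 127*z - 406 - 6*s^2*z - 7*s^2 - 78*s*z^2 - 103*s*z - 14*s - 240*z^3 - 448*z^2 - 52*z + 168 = -6*s^2*z + s*(-78*z^2 - 36*z) - 240*z^3 - 270*z^2 - 30*z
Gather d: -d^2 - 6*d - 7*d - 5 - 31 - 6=-d^2 - 13*d - 42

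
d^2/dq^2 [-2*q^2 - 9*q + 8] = -4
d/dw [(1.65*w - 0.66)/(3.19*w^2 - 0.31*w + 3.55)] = (-5.2635*w^2 + 4.2108*w + 5.6529)/(10.1761*w^4 - 1.9778*w^3 + 22.7451*w^2 - 2.201*w + 12.6025)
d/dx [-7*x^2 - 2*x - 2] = -14*x - 2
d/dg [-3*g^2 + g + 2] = 1 - 6*g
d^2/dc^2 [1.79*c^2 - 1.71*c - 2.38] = 3.58000000000000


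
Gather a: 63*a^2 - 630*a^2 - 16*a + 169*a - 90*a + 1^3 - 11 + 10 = -567*a^2 + 63*a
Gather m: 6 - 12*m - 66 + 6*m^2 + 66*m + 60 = 6*m^2 + 54*m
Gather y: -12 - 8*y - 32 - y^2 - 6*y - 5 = -y^2 - 14*y - 49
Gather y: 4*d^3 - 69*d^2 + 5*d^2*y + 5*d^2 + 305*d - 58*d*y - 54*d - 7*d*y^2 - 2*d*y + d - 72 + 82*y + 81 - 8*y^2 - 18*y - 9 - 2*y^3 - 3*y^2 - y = 4*d^3 - 64*d^2 + 252*d - 2*y^3 + y^2*(-7*d - 11) + y*(5*d^2 - 60*d + 63)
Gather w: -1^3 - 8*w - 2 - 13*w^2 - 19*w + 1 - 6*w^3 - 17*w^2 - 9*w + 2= -6*w^3 - 30*w^2 - 36*w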